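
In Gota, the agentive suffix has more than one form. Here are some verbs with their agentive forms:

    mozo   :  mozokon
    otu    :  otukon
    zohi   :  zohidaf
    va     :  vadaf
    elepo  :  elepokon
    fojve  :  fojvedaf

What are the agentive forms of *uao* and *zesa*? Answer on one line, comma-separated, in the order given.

uaokon, zesadaf

The alternation tracks the last vowel of the stem — -kon when the last vowel of the stem is a rounded vowel (*mozo*, *otu*, *elepo*); -daf when the last vowel of the stem is an unrounded vowel (*zohi*, *va*, *fojve*).
The last vowel of *uao* is /o/, which is a rounded vowel, so the suffix is -kon, giving *uaokon*.
Since the last vowel of *zesa* is /a/ (an unrounded vowel), it takes -daf, giving *zesadaf*.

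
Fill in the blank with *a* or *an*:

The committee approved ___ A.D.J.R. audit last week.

The indefinite article is chosen by the initial *sound* of the following word, not its spelling.
The initialism *A.D.J.R.* is read letter by letter; the first letter, A, is pronounced /eɪ/, which begins with a vowel sound.
So the article is *an*: The committee approved an A.D.J.R. audit last week.

an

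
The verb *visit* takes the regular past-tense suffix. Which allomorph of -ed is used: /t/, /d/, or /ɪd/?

/ɪd/

The stem *visit* ends in /t/ or /d/.
The -ed suffix is realized as /ɪd/ after /t, d/; as /t/ after other voiceless consonants; and as /d/ after other voiced sounds.
So -ed on *visit* is pronounced /ɪd/.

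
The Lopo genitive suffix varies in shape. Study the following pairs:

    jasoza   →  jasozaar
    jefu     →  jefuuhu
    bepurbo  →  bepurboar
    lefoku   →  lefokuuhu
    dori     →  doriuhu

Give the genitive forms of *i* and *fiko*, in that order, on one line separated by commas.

iuhu, fikoar

The alternation tracks the last vowel of the stem — -uhu when the last vowel of the stem is a high vowel (*jefu*, *lefoku*, *dori*); -ar when the last vowel of the stem is a non-high vowel (*jasoza*, *bepurbo*).
*i* — last vowel /i/ (a high vowel) → -uhu → *iuhu*.
*fiko* — last vowel /o/ (a non-high vowel) → -ar → *fikoar*.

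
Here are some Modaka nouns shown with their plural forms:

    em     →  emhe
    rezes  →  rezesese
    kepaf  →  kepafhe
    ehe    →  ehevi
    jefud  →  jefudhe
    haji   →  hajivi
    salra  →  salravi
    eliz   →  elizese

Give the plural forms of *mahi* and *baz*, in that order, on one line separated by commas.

The alternation tracks the final sound of the stem — -ese when the stem ends in a sibilant (*rezes*, *eliz*); -he when the stem ends in a non-sibilant consonant (*em*, *kepaf*, *jefud*); -vi when the stem ends in a vowel (*ehe*, *haji*, *salra*).
*mahi* — final sound /i/ (a vowel) → -vi → *mahivi*.
*baz* — final sound /z/ (a sibilant) → -ese → *bazese*.

mahivi, bazese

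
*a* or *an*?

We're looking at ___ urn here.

The indefinite article is chosen by the initial *sound* of the following word, not its spelling.
*urn* begins with the sound /ɜr/ (u pronounced /ɜr/) — a vowel sound.
So the article is *an*: We're looking at an urn here.

an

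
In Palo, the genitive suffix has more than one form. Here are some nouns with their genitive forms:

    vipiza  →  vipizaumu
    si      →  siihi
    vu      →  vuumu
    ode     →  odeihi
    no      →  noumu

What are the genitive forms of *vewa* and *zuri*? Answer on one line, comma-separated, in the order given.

vewaumu, zuriihi

The pattern is front/back vowel harmony: -ihi when the last vowel of the stem is a front vowel (*si*, *ode*); -umu when the last vowel of the stem is a back vowel (*vipiza*, *vu*, *no*).
The last vowel of *vewa* is /a/, which is a back vowel, so the suffix is -umu, giving *vewaumu*.
*zuri* — last vowel /i/ (a front vowel) → -ihi → *zuriihi*.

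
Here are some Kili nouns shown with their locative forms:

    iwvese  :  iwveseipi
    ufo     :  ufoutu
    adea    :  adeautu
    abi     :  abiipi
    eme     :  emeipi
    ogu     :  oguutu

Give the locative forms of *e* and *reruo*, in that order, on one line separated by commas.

eipi, reruoutu

Looking at the last vowel of each stem: -ipi when the last vowel of the stem is a front vowel (*iwvese*, *abi*, *eme*); -utu when the last vowel of the stem is a back vowel (*ufo*, *adea*, *ogu*).
*e*: last vowel = /e/, a front vowel → -ipi → *eipi*.
*reruo*: last vowel = /o/, a back vowel → -utu → *reruoutu*.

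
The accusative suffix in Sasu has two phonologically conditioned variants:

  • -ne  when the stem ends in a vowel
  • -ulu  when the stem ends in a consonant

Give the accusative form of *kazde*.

*kazde* — final sound /e/ (a vowel) → -ne → *kazdene*.

kazdene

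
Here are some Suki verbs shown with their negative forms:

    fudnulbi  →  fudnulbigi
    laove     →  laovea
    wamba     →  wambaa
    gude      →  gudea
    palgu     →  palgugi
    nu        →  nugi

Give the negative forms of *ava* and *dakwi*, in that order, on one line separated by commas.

avaa, dakwigi

The suffix is conditioned by the last vowel: -gi when the last vowel of the stem is a high vowel (*fudnulbi*, *palgu*, *nu*); -a when the last vowel of the stem is a non-high vowel (*laove*, *wamba*, *gude*).
*ava* — last vowel /a/ (a non-high vowel) → -a → *avaa*.
*dakwi*: last vowel = /i/, a high vowel → -gi → *dakwigi*.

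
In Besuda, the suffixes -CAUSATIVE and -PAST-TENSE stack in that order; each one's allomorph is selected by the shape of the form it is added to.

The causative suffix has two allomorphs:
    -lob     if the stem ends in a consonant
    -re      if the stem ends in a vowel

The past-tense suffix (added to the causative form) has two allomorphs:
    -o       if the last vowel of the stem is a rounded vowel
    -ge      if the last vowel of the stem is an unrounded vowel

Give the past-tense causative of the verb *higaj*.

higajlobo

Since the final sound of *higaj* is /j/ (a consonant), it takes -lob, giving *higajlob*.
The last vowel of the causative form *higajlob* is /o/, which is a rounded vowel, so the past-tense suffix is -o, giving *higajlobo*.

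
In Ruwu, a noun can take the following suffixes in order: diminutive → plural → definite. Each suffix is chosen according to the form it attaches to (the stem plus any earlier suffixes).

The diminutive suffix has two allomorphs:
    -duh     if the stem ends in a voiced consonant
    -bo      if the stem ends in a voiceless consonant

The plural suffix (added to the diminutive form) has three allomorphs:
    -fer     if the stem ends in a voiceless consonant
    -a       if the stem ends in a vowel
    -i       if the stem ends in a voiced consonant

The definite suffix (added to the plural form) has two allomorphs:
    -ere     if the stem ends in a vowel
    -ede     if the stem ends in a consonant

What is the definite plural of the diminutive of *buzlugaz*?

buzlugazduhferede

*buzlugaz*: final consonant = /z/, voiced → -duh → *buzlugazduh*.
The diminutive form *buzlugazduh* — final sound /h/ (a voiceless consonant) → -fer → *buzlugazduhfer*.
The plural form *buzlugazduhfer*: final sound = /r/, a consonant → -ede → *buzlugazduhferede*.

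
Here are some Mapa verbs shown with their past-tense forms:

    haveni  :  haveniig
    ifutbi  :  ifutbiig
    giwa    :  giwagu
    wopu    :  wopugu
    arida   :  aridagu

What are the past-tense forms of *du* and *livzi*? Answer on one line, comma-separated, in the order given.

dugu, livziig

The pattern is front/back vowel harmony: -ig when the last vowel of the stem is a front vowel (*haveni*, *ifutbi*); -gu when the last vowel of the stem is a back vowel (*giwa*, *wopu*, *arida*).
The last vowel of *du* is /u/, which is a back vowel, so the suffix is -gu, giving *dugu*.
*livzi* — last vowel /i/ (a front vowel) → -ig → *livziig*.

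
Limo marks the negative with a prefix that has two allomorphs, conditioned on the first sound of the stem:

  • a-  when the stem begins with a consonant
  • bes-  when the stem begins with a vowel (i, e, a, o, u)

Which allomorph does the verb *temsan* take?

*temsan* — first sound /t/ (a consonant) → a-.

a-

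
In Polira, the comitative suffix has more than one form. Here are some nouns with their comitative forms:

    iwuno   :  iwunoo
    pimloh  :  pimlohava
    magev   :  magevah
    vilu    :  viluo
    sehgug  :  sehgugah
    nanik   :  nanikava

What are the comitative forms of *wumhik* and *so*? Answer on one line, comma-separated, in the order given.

Looking at the final sound of each stem: -ava when the stem ends in a voiceless consonant (*pimloh*, *nanik*); -ah when the stem ends in a voiced consonant (*magev*, *sehgug*); -o when the stem ends in a vowel (*iwuno*, *vilu*).
Since the final sound of *wumhik* is /k/ (a voiceless consonant), it takes -ava, giving *wumhikava*.
*so* — final sound /o/ (a vowel) → -o → *soo*.

wumhikava, soo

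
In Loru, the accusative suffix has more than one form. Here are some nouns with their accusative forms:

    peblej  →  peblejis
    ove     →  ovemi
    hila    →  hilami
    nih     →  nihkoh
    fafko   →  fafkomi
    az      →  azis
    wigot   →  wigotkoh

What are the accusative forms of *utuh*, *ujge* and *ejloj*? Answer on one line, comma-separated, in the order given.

The pattern is voicing of the final sound: -koh when the stem ends in a voiceless consonant (*nih*, *wigot*); -is when the stem ends in a voiced consonant (*peblej*, *az*); -mi when the stem ends in a vowel (*ove*, *hila*, *fafko*).
The final sound of *utuh* is /h/, which is a voiceless consonant, so the suffix is -koh, giving *utuhkoh*.
The final sound of *ujge* is /e/, which is a vowel, so the suffix is -mi, giving *ujgemi*.
*ejloj*: final sound = /j/, a voiced consonant → -is → *ejlojis*.

utuhkoh, ujgemi, ejlojis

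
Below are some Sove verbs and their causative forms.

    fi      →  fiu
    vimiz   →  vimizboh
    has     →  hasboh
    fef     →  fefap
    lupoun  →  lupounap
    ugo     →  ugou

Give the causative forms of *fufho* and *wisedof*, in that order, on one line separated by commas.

fufhou, wisedofap

The pattern is sibilance of the final sound: -boh when the stem ends in a sibilant (*vimiz*, *has*); -ap when the stem ends in a non-sibilant consonant (*fef*, *lupoun*); -u when the stem ends in a vowel (*fi*, *ugo*).
*fufho* — final sound /o/ (a vowel) → -u → *fufhou*.
*wisedof* — final sound /f/ (a non-sibilant consonant) → -ap → *wisedofap*.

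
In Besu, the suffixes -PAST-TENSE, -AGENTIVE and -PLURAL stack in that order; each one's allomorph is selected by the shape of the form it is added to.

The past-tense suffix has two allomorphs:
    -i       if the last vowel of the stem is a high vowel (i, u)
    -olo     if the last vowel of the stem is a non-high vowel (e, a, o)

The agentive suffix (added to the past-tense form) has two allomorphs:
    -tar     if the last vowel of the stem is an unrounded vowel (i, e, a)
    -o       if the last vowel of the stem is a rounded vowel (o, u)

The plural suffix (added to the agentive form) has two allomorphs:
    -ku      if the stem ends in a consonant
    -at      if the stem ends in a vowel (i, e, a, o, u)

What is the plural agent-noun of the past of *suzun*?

suzunitarku

*suzun* — last vowel /u/ (a high vowel) → -i → *suzuni*.
The past-tense form *suzuni*: last vowel = /i/, an unrounded vowel → -tar → *suzunitar*.
The final sound of the agentive form *suzunitar* is /r/, which is a consonant, so the plural suffix is -ku, giving *suzunitarku*.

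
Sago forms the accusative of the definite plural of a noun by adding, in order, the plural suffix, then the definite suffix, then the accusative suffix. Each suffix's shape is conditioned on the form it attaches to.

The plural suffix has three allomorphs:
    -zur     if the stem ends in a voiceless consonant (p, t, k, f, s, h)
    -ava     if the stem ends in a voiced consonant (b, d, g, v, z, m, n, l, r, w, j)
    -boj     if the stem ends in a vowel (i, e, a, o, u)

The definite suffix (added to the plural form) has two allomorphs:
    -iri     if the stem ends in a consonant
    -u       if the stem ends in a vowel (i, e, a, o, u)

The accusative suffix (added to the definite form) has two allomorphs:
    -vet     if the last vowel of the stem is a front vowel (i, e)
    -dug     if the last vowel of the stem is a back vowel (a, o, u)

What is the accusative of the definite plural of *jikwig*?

Since the final sound of *jikwig* is /g/ (a voiced consonant), it takes -ava, giving *jikwigava*.
The final sound of the plural form *jikwigava* is /a/, which is a vowel, so the definite suffix is -u, giving *jikwigavau*.
The definite form *jikwigavau* — last vowel /u/ (a back vowel) → -dug → *jikwigavaudug*.

jikwigavaudug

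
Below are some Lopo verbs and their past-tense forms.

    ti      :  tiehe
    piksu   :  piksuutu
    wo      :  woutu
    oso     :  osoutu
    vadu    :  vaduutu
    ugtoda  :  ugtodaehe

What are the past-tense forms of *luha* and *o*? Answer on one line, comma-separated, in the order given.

luhaehe, outu

The alternation tracks the last vowel of the stem — -utu when the last vowel of the stem is a rounded vowel (*piksu*, *wo*, *oso*, *vadu*); -ehe when the last vowel of the stem is an unrounded vowel (*ti*, *ugtoda*).
The last vowel of *luha* is /a/, which is an unrounded vowel, so the suffix is -ehe, giving *luhaehe*.
Since the last vowel of *o* is /o/ (a rounded vowel), it takes -utu, giving *outu*.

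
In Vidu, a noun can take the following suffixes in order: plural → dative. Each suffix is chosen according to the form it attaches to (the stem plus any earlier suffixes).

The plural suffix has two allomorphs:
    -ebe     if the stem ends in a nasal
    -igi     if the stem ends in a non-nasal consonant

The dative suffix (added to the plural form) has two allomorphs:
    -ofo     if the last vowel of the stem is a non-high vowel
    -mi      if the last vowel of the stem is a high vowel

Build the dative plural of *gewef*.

*gewef* — final consonant /f/ (non-nasal) → -igi → *gewefigi*.
The plural form *gewefigi* — last vowel /i/ (a high vowel) → -mi → *gewefigimi*.

gewefigimi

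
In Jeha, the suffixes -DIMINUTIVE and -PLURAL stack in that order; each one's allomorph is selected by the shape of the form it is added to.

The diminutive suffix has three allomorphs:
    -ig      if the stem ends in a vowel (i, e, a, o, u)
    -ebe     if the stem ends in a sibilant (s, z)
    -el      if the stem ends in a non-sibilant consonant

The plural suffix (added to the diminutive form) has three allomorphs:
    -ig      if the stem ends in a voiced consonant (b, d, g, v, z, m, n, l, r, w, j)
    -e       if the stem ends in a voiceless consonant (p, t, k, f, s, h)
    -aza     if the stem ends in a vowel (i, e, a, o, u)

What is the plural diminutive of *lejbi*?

*lejbi*: final sound = /i/, a vowel → -ig → *lejbiig*.
Since the final sound of the diminutive form *lejbiig* is /g/ (a voiced consonant), it takes -ig, giving *lejbiigig*.

lejbiigig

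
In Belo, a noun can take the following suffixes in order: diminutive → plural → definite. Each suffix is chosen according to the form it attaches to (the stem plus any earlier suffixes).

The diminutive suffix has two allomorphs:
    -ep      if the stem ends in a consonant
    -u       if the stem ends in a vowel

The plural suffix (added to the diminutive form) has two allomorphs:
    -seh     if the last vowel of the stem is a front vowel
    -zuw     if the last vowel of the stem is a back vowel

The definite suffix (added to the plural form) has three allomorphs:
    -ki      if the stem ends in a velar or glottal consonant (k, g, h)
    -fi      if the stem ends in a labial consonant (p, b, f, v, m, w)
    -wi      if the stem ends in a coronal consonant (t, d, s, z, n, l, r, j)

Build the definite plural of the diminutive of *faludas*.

The final sound of *faludas* is /s/, which is a consonant, so the diminutive suffix is -ep, giving *faludasep*.
Since the last vowel of the diminutive form *faludasep* is /e/ (a front vowel), it takes -seh, giving *faludasepseh*.
The plural form *faludasepseh* — final consonant /h/ (velar/glottal) → -ki → *faludasepsehki*.

faludasepsehki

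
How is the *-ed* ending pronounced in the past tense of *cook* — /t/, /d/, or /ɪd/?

The stem *cook* ends in a voiceless consonant other than /t/.
The -ed suffix is realized as /ɪd/ after /t, d/; as /t/ after other voiceless consonants; and as /d/ after other voiced sounds.
So -ed on *cook* is pronounced /t/.

/t/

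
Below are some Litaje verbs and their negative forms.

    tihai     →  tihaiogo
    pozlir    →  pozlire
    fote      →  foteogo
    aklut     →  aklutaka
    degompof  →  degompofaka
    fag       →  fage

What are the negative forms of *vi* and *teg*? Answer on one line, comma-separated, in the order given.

viogo, tege

Looking at the final sound of each stem: -aka when the stem ends in a voiceless consonant (*aklut*, *degompof*); -e when the stem ends in a voiced consonant (*pozlir*, *fag*); -ogo when the stem ends in a vowel (*tihai*, *fote*).
*vi*: final sound = /i/, a vowel → -ogo → *viogo*.
The final sound of *teg* is /g/, which is a voiced consonant, so the suffix is -e, giving *tege*.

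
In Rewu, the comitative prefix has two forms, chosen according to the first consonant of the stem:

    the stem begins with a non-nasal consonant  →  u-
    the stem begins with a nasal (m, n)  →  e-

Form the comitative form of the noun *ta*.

Since the first consonant of *ta* is /t/ (non-nasal), it takes u-, giving *uta*.

uta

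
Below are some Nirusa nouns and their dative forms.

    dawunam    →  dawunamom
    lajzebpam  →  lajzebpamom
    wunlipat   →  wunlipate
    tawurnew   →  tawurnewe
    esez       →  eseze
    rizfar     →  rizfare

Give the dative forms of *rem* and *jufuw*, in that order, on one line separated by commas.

remom, jufuwe

The suffix is conditioned by the final consonant: -om when the stem ends in a nasal (*dawunam*, *lajzebpam*); -e when the stem ends in a non-nasal consonant (*wunlipat*, *tawurnew*, *esez*, *rizfar*).
*rem*: final consonant = /m/, a nasal → -om → *remom*.
*jufuw* — final consonant /w/ (non-nasal) → -e → *jufuwe*.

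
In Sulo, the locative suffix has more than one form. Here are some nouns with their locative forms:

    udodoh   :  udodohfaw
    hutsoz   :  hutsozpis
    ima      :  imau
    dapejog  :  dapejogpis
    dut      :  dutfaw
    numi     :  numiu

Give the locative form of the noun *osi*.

Looking at the final sound of each stem: -faw when the stem ends in a voiceless consonant (*udodoh*, *dut*); -pis when the stem ends in a voiced consonant (*hutsoz*, *dapejog*); -u when the stem ends in a vowel (*ima*, *numi*).
*osi*: final sound = /i/, a vowel → -u → *osiu*.

osiu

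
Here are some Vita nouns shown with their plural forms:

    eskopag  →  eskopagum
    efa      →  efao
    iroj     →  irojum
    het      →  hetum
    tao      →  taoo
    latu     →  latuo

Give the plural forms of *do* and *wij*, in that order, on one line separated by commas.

Looking at the final sound of each stem: -um when the stem ends in a consonant (*eskopag*, *iroj*, *het*); -o when the stem ends in a vowel (*efa*, *tao*, *latu*).
The final sound of *do* is /o/, which is a vowel, so the suffix is -o, giving *doo*.
*wij*: final sound = /j/, a consonant → -um → *wijum*.

doo, wijum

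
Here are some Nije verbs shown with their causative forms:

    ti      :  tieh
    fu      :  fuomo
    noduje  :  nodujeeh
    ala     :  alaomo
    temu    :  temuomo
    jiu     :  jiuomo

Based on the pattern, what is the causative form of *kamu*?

kamuomo

Looking at the last vowel of each stem: -eh when the last vowel of the stem is a front vowel (*ti*, *noduje*); -omo when the last vowel of the stem is a back vowel (*fu*, *ala*, *temu*, *jiu*).
Since the last vowel of *kamu* is /u/ (a back vowel), it takes -omo, giving *kamuomo*.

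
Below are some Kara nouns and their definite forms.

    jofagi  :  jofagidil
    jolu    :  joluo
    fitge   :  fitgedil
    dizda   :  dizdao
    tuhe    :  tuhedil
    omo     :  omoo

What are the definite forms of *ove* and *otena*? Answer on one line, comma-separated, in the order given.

The suffix is conditioned by the last vowel: -dil when the last vowel of the stem is a front vowel (*jofagi*, *fitge*, *tuhe*); -o when the last vowel of the stem is a back vowel (*jolu*, *dizda*, *omo*).
*ove*: last vowel = /e/, a front vowel → -dil → *ovedil*.
The last vowel of *otena* is /a/, which is a back vowel, so the suffix is -o, giving *otenao*.

ovedil, otenao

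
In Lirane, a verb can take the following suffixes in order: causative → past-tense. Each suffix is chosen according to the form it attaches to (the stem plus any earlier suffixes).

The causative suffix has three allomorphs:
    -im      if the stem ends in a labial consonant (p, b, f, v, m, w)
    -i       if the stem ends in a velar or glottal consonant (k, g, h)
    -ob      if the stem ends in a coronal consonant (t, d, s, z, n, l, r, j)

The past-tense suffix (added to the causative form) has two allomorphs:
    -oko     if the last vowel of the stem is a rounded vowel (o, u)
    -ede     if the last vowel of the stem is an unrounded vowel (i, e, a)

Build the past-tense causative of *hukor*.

The final consonant of *hukor* is /r/, which is coronal, so the causative suffix is -ob, giving *hukorob*.
The causative form *hukorob*: last vowel = /o/, a rounded vowel → -oko → *hukoroboko*.

hukoroboko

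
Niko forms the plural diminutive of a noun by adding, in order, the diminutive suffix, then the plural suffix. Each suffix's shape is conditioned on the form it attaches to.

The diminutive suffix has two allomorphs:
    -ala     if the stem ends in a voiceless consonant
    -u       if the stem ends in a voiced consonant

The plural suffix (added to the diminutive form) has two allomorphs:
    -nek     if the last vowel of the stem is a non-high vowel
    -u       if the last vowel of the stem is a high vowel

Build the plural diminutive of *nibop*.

nibopalanek

*nibop* — final consonant /p/ (voiceless) → -ala → *nibopala*.
The last vowel of the diminutive form *nibopala* is /a/, which is a non-high vowel, so the plural suffix is -nek, giving *nibopalanek*.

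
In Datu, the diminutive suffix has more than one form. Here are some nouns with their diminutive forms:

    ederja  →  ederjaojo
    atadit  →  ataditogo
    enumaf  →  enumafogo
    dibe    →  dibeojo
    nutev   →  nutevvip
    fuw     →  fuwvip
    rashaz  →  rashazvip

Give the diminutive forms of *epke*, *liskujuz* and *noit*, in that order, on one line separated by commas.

epkeojo, liskujuzvip, noitogo

The suffix is conditioned by the final sound: -ogo when the stem ends in a voiceless consonant (*atadit*, *enumaf*); -vip when the stem ends in a voiced consonant (*nutev*, *fuw*, *rashaz*); -ojo when the stem ends in a vowel (*ederja*, *dibe*).
*epke*: final sound = /e/, a vowel → -ojo → *epkeojo*.
*liskujuz* — final sound /z/ (a voiced consonant) → -vip → *liskujuzvip*.
*noit* — final sound /t/ (a voiceless consonant) → -ogo → *noitogo*.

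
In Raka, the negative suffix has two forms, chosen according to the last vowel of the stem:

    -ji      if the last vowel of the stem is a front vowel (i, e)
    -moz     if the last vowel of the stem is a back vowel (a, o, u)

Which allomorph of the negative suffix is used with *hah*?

The last vowel of *hah* is /a/, which is a back vowel, so the suffix is -moz.

-moz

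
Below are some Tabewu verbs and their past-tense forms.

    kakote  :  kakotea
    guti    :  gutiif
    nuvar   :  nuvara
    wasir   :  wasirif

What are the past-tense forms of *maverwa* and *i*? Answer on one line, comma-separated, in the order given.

maverwaa, iif

The pattern is height harmony: -if when the last vowel of the stem is a high vowel (*guti*, *wasir*); -a when the last vowel of the stem is a non-high vowel (*kakote*, *nuvar*).
Since the last vowel of *maverwa* is /a/ (a non-high vowel), it takes -a, giving *maverwaa*.
The last vowel of *i* is /i/, which is a high vowel, so the suffix is -if, giving *iif*.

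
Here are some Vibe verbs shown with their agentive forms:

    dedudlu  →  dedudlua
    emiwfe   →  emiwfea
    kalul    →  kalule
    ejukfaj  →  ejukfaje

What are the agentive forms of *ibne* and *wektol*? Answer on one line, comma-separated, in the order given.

ibnea, wektole

The alternation tracks the final sound of the stem — -e when the stem ends in a consonant (*kalul*, *ejukfaj*); -a when the stem ends in a vowel (*dedudlu*, *emiwfe*).
*ibne*: final sound = /e/, a vowel → -a → *ibnea*.
Since the final sound of *wektol* is /l/ (a consonant), it takes -e, giving *wektole*.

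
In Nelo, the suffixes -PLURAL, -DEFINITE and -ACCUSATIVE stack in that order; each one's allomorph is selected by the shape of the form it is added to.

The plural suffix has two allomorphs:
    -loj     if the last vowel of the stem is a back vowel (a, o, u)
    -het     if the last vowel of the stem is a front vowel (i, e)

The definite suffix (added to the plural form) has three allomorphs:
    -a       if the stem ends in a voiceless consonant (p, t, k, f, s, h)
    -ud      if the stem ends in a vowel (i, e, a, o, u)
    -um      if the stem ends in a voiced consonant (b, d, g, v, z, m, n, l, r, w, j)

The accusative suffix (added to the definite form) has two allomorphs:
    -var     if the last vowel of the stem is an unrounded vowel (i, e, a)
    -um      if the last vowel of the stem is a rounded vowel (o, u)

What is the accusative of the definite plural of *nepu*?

Since the last vowel of *nepu* is /u/ (a back vowel), it takes -loj, giving *nepuloj*.
The final sound of the plural form *nepuloj* is /j/, which is a voiced consonant, so the definite suffix is -um, giving *nepulojum*.
The definite form *nepulojum* — last vowel /u/ (a rounded vowel) → -um → *nepulojumum*.

nepulojumum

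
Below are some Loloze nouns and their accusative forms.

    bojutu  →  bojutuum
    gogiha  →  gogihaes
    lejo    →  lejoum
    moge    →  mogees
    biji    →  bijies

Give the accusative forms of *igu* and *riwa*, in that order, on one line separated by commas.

iguum, riwaes

The pattern is rounding harmony: -um when the last vowel of the stem is a rounded vowel (*bojutu*, *lejo*); -es when the last vowel of the stem is an unrounded vowel (*gogiha*, *moge*, *biji*).
Since the last vowel of *igu* is /u/ (a rounded vowel), it takes -um, giving *iguum*.
*riwa*: last vowel = /a/, an unrounded vowel → -es → *riwaes*.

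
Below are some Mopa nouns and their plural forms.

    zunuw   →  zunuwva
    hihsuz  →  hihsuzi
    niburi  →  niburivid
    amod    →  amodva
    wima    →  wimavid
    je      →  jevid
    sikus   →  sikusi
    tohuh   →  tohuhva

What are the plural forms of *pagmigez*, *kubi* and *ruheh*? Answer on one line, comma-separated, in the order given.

pagmigezi, kubivid, ruhehva

The suffix is conditioned by the final sound: -i when the stem ends in a sibilant (*hihsuz*, *sikus*); -va when the stem ends in a non-sibilant consonant (*zunuw*, *amod*, *tohuh*); -vid when the stem ends in a vowel (*niburi*, *wima*, *je*).
Since the final sound of *pagmigez* is /z/ (a sibilant), it takes -i, giving *pagmigezi*.
*kubi*: final sound = /i/, a vowel → -vid → *kubivid*.
*ruheh*: final sound = /h/, a non-sibilant consonant → -va → *ruhehva*.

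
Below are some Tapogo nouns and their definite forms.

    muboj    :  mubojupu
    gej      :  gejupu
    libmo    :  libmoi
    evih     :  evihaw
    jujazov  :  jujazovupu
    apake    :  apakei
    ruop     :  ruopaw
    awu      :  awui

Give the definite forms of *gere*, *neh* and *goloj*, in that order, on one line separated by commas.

The pattern is voicing of the final sound: -aw when the stem ends in a voiceless consonant (*evih*, *ruop*); -upu when the stem ends in a voiced consonant (*muboj*, *gej*, *jujazov*); -i when the stem ends in a vowel (*libmo*, *apake*, *awu*).
Since the final sound of *gere* is /e/ (a vowel), it takes -i, giving *gerei*.
*neh*: final sound = /h/, a voiceless consonant → -aw → *nehaw*.
*goloj*: final sound = /j/, a voiced consonant → -upu → *golojupu*.

gerei, nehaw, golojupu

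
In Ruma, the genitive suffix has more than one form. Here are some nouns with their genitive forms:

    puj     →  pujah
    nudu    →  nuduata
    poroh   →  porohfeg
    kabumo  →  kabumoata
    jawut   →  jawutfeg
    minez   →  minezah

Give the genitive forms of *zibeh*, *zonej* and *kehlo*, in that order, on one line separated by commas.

Looking at the final sound of each stem: -feg when the stem ends in a voiceless consonant (*poroh*, *jawut*); -ah when the stem ends in a voiced consonant (*puj*, *minez*); -ata when the stem ends in a vowel (*nudu*, *kabumo*).
*zibeh* — final sound /h/ (a voiceless consonant) → -feg → *zibehfeg*.
*zonej*: final sound = /j/, a voiced consonant → -ah → *zonejah*.
The final sound of *kehlo* is /o/, which is a vowel, so the suffix is -ata, giving *kehloata*.

zibehfeg, zonejah, kehloata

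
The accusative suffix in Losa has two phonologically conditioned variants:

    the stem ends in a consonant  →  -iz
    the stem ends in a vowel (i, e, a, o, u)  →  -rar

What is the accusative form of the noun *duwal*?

duwaliz

*duwal*: final sound = /l/, a consonant → -iz → *duwaliz*.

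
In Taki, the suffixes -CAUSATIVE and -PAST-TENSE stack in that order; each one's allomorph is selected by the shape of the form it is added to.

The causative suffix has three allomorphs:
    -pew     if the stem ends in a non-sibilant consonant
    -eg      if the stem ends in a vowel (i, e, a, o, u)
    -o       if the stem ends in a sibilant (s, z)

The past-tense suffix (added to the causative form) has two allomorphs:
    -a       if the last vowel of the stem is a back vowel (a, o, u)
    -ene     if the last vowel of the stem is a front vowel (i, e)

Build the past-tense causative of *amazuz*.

amazuzoa

*amazuz* — final sound /z/ (a sibilant) → -o → *amazuzo*.
The causative form *amazuzo* — last vowel /o/ (a back vowel) → -a → *amazuzoa*.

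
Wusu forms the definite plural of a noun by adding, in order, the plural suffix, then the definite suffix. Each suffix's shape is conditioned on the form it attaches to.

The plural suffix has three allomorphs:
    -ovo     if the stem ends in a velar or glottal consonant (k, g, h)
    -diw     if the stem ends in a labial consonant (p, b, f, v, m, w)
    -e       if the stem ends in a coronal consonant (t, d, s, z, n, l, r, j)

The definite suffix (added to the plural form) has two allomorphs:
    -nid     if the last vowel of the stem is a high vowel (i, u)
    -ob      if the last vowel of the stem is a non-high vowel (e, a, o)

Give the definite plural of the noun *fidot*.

Since the final consonant of *fidot* is /t/ (coronal), it takes -e, giving *fidote*.
The last vowel of the plural form *fidote* is /e/, which is a non-high vowel, so the definite suffix is -ob, giving *fidoteob*.

fidoteob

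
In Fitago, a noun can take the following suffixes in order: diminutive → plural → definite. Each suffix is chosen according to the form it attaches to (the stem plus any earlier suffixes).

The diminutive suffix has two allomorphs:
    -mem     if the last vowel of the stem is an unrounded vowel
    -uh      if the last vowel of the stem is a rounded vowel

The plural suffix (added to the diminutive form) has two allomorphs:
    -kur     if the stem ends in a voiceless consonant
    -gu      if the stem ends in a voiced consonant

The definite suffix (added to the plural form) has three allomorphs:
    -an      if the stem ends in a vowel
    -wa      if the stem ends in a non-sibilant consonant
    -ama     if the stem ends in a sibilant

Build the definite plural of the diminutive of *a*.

*a*: last vowel = /a/, an unrounded vowel → -mem → *amem*.
The final consonant of the diminutive form *amem* is /m/, which is voiced, so the plural suffix is -gu, giving *amemgu*.
The plural form *amemgu* — final sound /u/ (a vowel) → -an → *amemguan*.

amemguan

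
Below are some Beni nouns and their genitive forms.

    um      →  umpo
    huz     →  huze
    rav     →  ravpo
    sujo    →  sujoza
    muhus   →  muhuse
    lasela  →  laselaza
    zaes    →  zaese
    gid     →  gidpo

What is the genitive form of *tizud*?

The alternation tracks the final sound of the stem — -e when the stem ends in a sibilant (*huz*, *muhus*, *zaes*); -po when the stem ends in a non-sibilant consonant (*um*, *rav*, *gid*); -za when the stem ends in a vowel (*sujo*, *lasela*).
Since the final sound of *tizud* is /d/ (a non-sibilant consonant), it takes -po, giving *tizudpo*.

tizudpo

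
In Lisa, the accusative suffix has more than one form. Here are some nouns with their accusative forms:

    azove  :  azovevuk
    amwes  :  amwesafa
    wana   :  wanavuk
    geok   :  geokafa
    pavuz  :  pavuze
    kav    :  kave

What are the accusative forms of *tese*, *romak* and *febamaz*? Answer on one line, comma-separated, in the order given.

The suffix is conditioned by the final sound: -afa when the stem ends in a voiceless consonant (*amwes*, *geok*); -e when the stem ends in a voiced consonant (*pavuz*, *kav*); -vuk when the stem ends in a vowel (*azove*, *wana*).
*tese* — final sound /e/ (a vowel) → -vuk → *tesevuk*.
The final sound of *romak* is /k/, which is a voiceless consonant, so the suffix is -afa, giving *romakafa*.
The final sound of *febamaz* is /z/, which is a voiced consonant, so the suffix is -e, giving *febamaze*.

tesevuk, romakafa, febamaze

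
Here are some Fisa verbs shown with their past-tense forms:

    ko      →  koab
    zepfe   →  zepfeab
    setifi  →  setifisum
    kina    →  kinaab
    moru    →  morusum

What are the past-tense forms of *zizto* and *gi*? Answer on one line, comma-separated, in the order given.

The alternation tracks the last vowel of the stem — -sum when the last vowel of the stem is a high vowel (*setifi*, *moru*); -ab when the last vowel of the stem is a non-high vowel (*ko*, *zepfe*, *kina*).
Since the last vowel of *zizto* is /o/ (a non-high vowel), it takes -ab, giving *ziztoab*.
The last vowel of *gi* is /i/, which is a high vowel, so the suffix is -sum, giving *gisum*.

ziztoab, gisum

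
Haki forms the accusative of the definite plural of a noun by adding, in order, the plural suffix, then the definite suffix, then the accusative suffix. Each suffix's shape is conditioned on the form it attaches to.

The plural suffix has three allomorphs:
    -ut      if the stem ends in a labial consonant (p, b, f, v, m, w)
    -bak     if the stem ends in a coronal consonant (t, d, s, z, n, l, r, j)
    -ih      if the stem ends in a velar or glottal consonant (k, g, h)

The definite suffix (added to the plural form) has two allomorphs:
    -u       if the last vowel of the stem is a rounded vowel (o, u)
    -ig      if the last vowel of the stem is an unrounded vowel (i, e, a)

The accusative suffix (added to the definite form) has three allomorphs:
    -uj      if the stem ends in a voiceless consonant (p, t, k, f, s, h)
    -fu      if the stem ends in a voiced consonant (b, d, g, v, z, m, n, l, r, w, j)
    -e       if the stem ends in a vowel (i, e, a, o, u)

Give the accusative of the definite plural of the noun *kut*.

kutbakigfu

The final consonant of *kut* is /t/, which is coronal, so the plural suffix is -bak, giving *kutbak*.
The plural form *kutbak* — last vowel /a/ (an unrounded vowel) → -ig → *kutbakig*.
The definite form *kutbakig*: final sound = /g/, a voiced consonant → -fu → *kutbakigfu*.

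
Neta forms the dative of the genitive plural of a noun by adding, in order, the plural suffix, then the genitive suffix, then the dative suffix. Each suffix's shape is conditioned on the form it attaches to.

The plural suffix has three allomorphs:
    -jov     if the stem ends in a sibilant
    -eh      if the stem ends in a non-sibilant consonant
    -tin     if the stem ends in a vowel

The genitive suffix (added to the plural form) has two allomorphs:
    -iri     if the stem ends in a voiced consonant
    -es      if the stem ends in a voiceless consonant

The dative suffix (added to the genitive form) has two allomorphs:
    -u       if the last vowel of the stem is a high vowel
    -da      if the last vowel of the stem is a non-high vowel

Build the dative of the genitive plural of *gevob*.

gevobehesda

*gevob*: final sound = /b/, a non-sibilant consonant → -eh → *gevobeh*.
The plural form *gevobeh* — final consonant /h/ (voiceless) → -es → *gevobehes*.
The genitive form *gevobehes* — last vowel /e/ (a non-high vowel) → -da → *gevobehesda*.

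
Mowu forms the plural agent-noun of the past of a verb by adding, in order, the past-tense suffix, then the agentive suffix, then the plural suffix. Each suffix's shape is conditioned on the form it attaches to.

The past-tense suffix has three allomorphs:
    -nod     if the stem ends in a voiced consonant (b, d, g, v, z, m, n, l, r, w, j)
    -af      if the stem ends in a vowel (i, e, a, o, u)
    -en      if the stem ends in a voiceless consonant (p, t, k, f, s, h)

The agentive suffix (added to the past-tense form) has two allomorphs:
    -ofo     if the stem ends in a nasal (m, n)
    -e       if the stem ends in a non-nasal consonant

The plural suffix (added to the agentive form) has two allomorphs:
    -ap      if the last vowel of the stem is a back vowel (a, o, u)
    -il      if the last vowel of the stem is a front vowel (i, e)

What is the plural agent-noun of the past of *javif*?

*javif*: final sound = /f/, a voiceless consonant → -en → *javifen*.
Since the final consonant of the past-tense form *javifen* is /n/ (a nasal), it takes -ofo, giving *javifenofo*.
Since the last vowel of the agentive form *javifenofo* is /o/ (a back vowel), it takes -ap, giving *javifenofoap*.

javifenofoap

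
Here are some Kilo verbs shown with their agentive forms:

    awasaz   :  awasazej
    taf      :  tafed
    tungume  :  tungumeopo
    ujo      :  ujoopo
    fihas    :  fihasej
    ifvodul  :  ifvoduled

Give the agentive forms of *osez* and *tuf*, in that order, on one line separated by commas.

The alternation tracks the final sound of the stem — -ej when the stem ends in a sibilant (*awasaz*, *fihas*); -ed when the stem ends in a non-sibilant consonant (*taf*, *ifvodul*); -opo when the stem ends in a vowel (*tungume*, *ujo*).
The final sound of *osez* is /z/, which is a sibilant, so the suffix is -ej, giving *osezej*.
Since the final sound of *tuf* is /f/ (a non-sibilant consonant), it takes -ed, giving *tufed*.

osezej, tufed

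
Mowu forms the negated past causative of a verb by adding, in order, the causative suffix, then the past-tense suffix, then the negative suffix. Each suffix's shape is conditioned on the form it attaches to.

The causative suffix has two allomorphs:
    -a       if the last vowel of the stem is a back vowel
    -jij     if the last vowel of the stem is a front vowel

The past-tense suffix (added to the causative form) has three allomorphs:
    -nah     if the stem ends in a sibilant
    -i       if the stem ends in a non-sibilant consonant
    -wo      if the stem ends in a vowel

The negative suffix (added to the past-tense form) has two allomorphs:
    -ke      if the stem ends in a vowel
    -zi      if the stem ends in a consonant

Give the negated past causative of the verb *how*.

howawoke

*how*: last vowel = /o/, a back vowel → -a → *howa*.
The final sound of the causative form *howa* is /a/, which is a vowel, so the past-tense suffix is -wo, giving *howawo*.
The past-tense form *howawo*: final sound = /o/, a vowel → -ke → *howawoke*.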